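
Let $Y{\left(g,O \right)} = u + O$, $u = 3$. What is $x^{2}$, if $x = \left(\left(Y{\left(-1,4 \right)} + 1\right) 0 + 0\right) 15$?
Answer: $0$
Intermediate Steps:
$Y{\left(g,O \right)} = 3 + O$
$x = 0$ ($x = \left(\left(\left(3 + 4\right) + 1\right) 0 + 0\right) 15 = \left(\left(7 + 1\right) 0 + 0\right) 15 = \left(8 \cdot 0 + 0\right) 15 = \left(0 + 0\right) 15 = 0 \cdot 15 = 0$)
$x^{2} = 0^{2} = 0$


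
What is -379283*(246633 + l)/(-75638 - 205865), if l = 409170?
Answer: 248734929249/281503 ≈ 8.8360e+5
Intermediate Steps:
-379283*(246633 + l)/(-75638 - 205865) = -379283*(246633 + 409170)/(-75638 - 205865) = -379283/((-281503/655803)) = -379283/((-281503*1/655803)) = -379283/(-281503/655803) = -379283*(-655803/281503) = 248734929249/281503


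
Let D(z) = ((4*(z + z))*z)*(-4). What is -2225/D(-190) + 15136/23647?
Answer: 701508871/1092680576 ≈ 0.64201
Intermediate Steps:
D(z) = -32*z² (D(z) = ((4*(2*z))*z)*(-4) = ((8*z)*z)*(-4) = (8*z²)*(-4) = -32*z²)
-2225/D(-190) + 15136/23647 = -2225/((-32*(-190)²)) + 15136/23647 = -2225/((-32*36100)) + 15136*(1/23647) = -2225/(-1155200) + 15136/23647 = -2225*(-1/1155200) + 15136/23647 = 89/46208 + 15136/23647 = 701508871/1092680576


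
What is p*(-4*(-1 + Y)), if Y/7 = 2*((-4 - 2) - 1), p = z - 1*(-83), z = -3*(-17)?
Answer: 53064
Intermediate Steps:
z = 51
p = 134 (p = 51 - 1*(-83) = 51 + 83 = 134)
Y = -98 (Y = 7*(2*((-4 - 2) - 1)) = 7*(2*(-6 - 1)) = 7*(2*(-7)) = 7*(-14) = -98)
p*(-4*(-1 + Y)) = 134*(-4*(-1 - 98)) = 134*(-4*(-99)) = 134*396 = 53064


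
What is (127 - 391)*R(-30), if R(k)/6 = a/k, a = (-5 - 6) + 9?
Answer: -528/5 ≈ -105.60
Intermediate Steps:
a = -2 (a = -11 + 9 = -2)
R(k) = -12/k (R(k) = 6*(-2/k) = -12/k)
(127 - 391)*R(-30) = (127 - 391)*(-12/(-30)) = -(-3168)*(-1)/30 = -264*⅖ = -528/5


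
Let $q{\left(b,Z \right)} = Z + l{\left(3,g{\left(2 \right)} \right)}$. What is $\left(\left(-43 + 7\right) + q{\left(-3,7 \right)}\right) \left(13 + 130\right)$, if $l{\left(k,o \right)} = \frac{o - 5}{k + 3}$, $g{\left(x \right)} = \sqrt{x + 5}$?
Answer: $- \frac{25597}{6} + \frac{143 \sqrt{7}}{6} \approx -4203.1$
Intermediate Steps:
$g{\left(x \right)} = \sqrt{5 + x}$
$l{\left(k,o \right)} = \frac{-5 + o}{3 + k}$
$q{\left(b,Z \right)} = - \frac{5}{6} + Z + \frac{\sqrt{7}}{6}$ ($q{\left(b,Z \right)} = Z + \frac{-5 + \sqrt{5 + 2}}{3 + 3} = Z + \frac{-5 + \sqrt{7}}{6} = Z - \left(\frac{5}{6} - \frac{\sqrt{7}}{6}\right) = - \frac{5}{6} + Z + \frac{\sqrt{7}}{6}$)
$\left(\left(-43 + 7\right) + q{\left(-3,7 \right)}\right) \left(13 + 130\right) = \left(\left(-43 + 7\right) + \left(- \frac{5}{6} + 7 + \frac{\sqrt{7}}{6}\right)\right) \left(13 + 130\right) = \left(-36 + \left(\frac{37}{6} + \frac{\sqrt{7}}{6}\right)\right) 143 = \left(- \frac{179}{6} + \frac{\sqrt{7}}{6}\right) 143 = - \frac{25597}{6} + \frac{143 \sqrt{7}}{6}$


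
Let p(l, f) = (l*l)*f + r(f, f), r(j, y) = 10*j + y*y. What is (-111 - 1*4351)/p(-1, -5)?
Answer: 2231/15 ≈ 148.73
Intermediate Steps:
r(j, y) = y² + 10*j (r(j, y) = 10*j + y² = y² + 10*j)
p(l, f) = f² + 10*f + f*l² (p(l, f) = (l*l)*f + (f² + 10*f) = l²*f + (f² + 10*f) = f*l² + (f² + 10*f) = f² + 10*f + f*l²)
(-111 - 1*4351)/p(-1, -5) = (-111 - 1*4351)/((-5*(10 - 5 + (-1)²))) = (-111 - 4351)/((-5*(10 - 5 + 1))) = -4462/((-5*6)) = -4462/(-30) = -4462*(-1/30) = 2231/15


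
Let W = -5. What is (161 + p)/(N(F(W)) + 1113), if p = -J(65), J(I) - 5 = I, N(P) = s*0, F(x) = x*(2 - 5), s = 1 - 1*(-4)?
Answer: 13/159 ≈ 0.081761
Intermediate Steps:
s = 5 (s = 1 + 4 = 5)
F(x) = -3*x (F(x) = x*(-3) = -3*x)
N(P) = 0 (N(P) = 5*0 = 0)
J(I) = 5 + I
p = -70 (p = -(5 + 65) = -1*70 = -70)
(161 + p)/(N(F(W)) + 1113) = (161 - 70)/(0 + 1113) = 91/1113 = 91*(1/1113) = 13/159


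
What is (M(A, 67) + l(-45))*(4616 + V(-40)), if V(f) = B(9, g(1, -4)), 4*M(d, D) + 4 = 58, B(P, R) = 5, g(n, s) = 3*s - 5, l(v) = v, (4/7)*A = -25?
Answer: -291123/2 ≈ -1.4556e+5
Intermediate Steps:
A = -175/4 (A = (7/4)*(-25) = -175/4 ≈ -43.750)
g(n, s) = -5 + 3*s
M(d, D) = 27/2 (M(d, D) = -1 + (1/4)*58 = -1 + 29/2 = 27/2)
V(f) = 5
(M(A, 67) + l(-45))*(4616 + V(-40)) = (27/2 - 45)*(4616 + 5) = -63/2*4621 = -291123/2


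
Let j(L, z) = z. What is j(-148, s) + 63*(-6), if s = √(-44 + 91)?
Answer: -378 + √47 ≈ -371.14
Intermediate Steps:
s = √47 ≈ 6.8557
j(-148, s) + 63*(-6) = √47 + 63*(-6) = √47 - 378 = -378 + √47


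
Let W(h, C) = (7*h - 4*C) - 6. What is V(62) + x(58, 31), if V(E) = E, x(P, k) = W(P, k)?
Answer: 338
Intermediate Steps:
W(h, C) = -6 - 4*C + 7*h (W(h, C) = (-4*C + 7*h) - 6 = -6 - 4*C + 7*h)
x(P, k) = -6 - 4*k + 7*P
V(62) + x(58, 31) = 62 + (-6 - 4*31 + 7*58) = 62 + (-6 - 124 + 406) = 62 + 276 = 338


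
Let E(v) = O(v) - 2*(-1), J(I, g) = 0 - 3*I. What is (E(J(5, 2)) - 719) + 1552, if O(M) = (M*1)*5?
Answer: 760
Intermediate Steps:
O(M) = 5*M (O(M) = M*5 = 5*M)
J(I, g) = -3*I
E(v) = 2 + 5*v (E(v) = 5*v - 2*(-1) = 5*v + 2 = 2 + 5*v)
(E(J(5, 2)) - 719) + 1552 = ((2 + 5*(-3*5)) - 719) + 1552 = ((2 + 5*(-15)) - 719) + 1552 = ((2 - 75) - 719) + 1552 = (-73 - 719) + 1552 = -792 + 1552 = 760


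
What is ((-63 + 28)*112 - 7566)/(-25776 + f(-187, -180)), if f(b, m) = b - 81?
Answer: 5743/13022 ≈ 0.44102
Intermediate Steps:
f(b, m) = -81 + b
((-63 + 28)*112 - 7566)/(-25776 + f(-187, -180)) = ((-63 + 28)*112 - 7566)/(-25776 + (-81 - 187)) = (-35*112 - 7566)/(-25776 - 268) = (-3920 - 7566)/(-26044) = -11486*(-1/26044) = 5743/13022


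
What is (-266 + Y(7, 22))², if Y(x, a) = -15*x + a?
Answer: 121801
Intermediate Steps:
Y(x, a) = a - 15*x
(-266 + Y(7, 22))² = (-266 + (22 - 15*7))² = (-266 + (22 - 105))² = (-266 - 83)² = (-349)² = 121801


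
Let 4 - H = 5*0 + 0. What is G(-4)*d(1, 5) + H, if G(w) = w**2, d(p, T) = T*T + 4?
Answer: 468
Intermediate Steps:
d(p, T) = 4 + T**2 (d(p, T) = T**2 + 4 = 4 + T**2)
H = 4 (H = 4 - (5*0 + 0) = 4 - (0 + 0) = 4 - 1*0 = 4 + 0 = 4)
G(-4)*d(1, 5) + H = (-4)**2*(4 + 5**2) + 4 = 16*(4 + 25) + 4 = 16*29 + 4 = 464 + 4 = 468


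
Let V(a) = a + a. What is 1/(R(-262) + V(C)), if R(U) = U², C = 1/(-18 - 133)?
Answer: 151/10365242 ≈ 1.4568e-5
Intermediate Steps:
C = -1/151 (C = 1/(-151) = -1/151 ≈ -0.0066225)
V(a) = 2*a
1/(R(-262) + V(C)) = 1/((-262)² + 2*(-1/151)) = 1/(68644 - 2/151) = 1/(10365242/151) = 151/10365242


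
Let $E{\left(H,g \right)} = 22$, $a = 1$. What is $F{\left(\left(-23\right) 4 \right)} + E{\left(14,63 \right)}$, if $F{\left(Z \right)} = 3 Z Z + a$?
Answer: $25415$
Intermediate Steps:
$F{\left(Z \right)} = 1 + 3 Z^{2}$ ($F{\left(Z \right)} = 3 Z Z + 1 = 3 Z^{2} + 1 = 1 + 3 Z^{2}$)
$F{\left(\left(-23\right) 4 \right)} + E{\left(14,63 \right)} = \left(1 + 3 \left(\left(-23\right) 4\right)^{2}\right) + 22 = \left(1 + 3 \left(-92\right)^{2}\right) + 22 = \left(1 + 3 \cdot 8464\right) + 22 = \left(1 + 25392\right) + 22 = 25393 + 22 = 25415$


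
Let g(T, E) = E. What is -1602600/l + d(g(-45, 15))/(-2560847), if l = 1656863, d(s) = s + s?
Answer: -4104063108090/4242972642961 ≈ -0.96726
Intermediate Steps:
d(s) = 2*s
-1602600/l + d(g(-45, 15))/(-2560847) = -1602600/1656863 + (2*15)/(-2560847) = -1602600*1/1656863 + 30*(-1/2560847) = -1602600/1656863 - 30/2560847 = -4104063108090/4242972642961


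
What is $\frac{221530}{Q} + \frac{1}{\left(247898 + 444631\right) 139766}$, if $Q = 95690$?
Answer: $\frac{2144233357974311}{926202726599766} \approx 2.3151$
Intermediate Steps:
$\frac{221530}{Q} + \frac{1}{\left(247898 + 444631\right) 139766} = \frac{221530}{95690} + \frac{1}{\left(247898 + 444631\right) 139766} = 221530 \cdot \frac{1}{95690} + \frac{1}{692529} \cdot \frac{1}{139766} = \frac{22153}{9569} + \frac{1}{692529} \cdot \frac{1}{139766} = \frac{22153}{9569} + \frac{1}{96792008214} = \frac{2144233357974311}{926202726599766}$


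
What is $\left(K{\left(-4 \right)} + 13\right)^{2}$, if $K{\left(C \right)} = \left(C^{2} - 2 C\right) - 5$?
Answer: $1024$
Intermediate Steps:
$K{\left(C \right)} = -5 + C^{2} - 2 C$
$\left(K{\left(-4 \right)} + 13\right)^{2} = \left(\left(-5 + \left(-4\right)^{2} - -8\right) + 13\right)^{2} = \left(\left(-5 + 16 + 8\right) + 13\right)^{2} = \left(19 + 13\right)^{2} = 32^{2} = 1024$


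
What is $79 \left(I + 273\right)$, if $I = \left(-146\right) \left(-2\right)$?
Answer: $44635$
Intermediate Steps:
$I = 292$
$79 \left(I + 273\right) = 79 \left(292 + 273\right) = 79 \cdot 565 = 44635$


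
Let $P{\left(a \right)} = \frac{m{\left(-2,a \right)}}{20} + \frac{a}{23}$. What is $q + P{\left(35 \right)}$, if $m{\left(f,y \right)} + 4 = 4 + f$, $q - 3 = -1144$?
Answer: $- \frac{262103}{230} \approx -1139.6$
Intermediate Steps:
$q = -1141$ ($q = 3 - 1144 = -1141$)
$m{\left(f,y \right)} = f$ ($m{\left(f,y \right)} = -4 + \left(4 + f\right) = f$)
$P{\left(a \right)} = - \frac{1}{10} + \frac{a}{23}$ ($P{\left(a \right)} = - \frac{2}{20} + \frac{a}{23} = \left(-2\right) \frac{1}{20} + a \frac{1}{23} = - \frac{1}{10} + \frac{a}{23}$)
$q + P{\left(35 \right)} = -1141 + \left(- \frac{1}{10} + \frac{1}{23} \cdot 35\right) = -1141 + \left(- \frac{1}{10} + \frac{35}{23}\right) = -1141 + \frac{327}{230} = - \frac{262103}{230}$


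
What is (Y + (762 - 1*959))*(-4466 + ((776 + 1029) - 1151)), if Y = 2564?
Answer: -9023004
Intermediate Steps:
(Y + (762 - 1*959))*(-4466 + ((776 + 1029) - 1151)) = (2564 + (762 - 1*959))*(-4466 + ((776 + 1029) - 1151)) = (2564 + (762 - 959))*(-4466 + (1805 - 1151)) = (2564 - 197)*(-4466 + 654) = 2367*(-3812) = -9023004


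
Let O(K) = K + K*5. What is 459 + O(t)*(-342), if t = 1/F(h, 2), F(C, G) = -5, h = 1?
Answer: 4347/5 ≈ 869.40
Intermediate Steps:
t = -1/5 (t = 1/(-5) = -1/5 ≈ -0.20000)
O(K) = 6*K (O(K) = K + 5*K = 6*K)
459 + O(t)*(-342) = 459 + (6*(-1/5))*(-342) = 459 - 6/5*(-342) = 459 + 2052/5 = 4347/5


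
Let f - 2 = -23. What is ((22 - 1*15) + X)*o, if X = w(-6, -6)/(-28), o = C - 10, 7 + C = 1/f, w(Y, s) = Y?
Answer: -18079/147 ≈ -122.99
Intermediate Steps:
f = -21 (f = 2 - 23 = -21)
C = -148/21 (C = -7 + 1/(-21) = -7 - 1/21 = -148/21 ≈ -7.0476)
o = -358/21 (o = -148/21 - 10 = -358/21 ≈ -17.048)
X = 3/14 (X = -6/(-28) = -6*(-1/28) = 3/14 ≈ 0.21429)
((22 - 1*15) + X)*o = ((22 - 1*15) + 3/14)*(-358/21) = ((22 - 15) + 3/14)*(-358/21) = (7 + 3/14)*(-358/21) = (101/14)*(-358/21) = -18079/147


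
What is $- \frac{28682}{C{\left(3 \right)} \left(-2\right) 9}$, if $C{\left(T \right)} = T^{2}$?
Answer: $\frac{14341}{81} \approx 177.05$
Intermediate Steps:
$- \frac{28682}{C{\left(3 \right)} \left(-2\right) 9} = - \frac{28682}{3^{2} \left(-2\right) 9} = - \frac{28682}{9 \left(-2\right) 9} = - \frac{28682}{\left(-18\right) 9} = - \frac{28682}{-162} = \left(-28682\right) \left(- \frac{1}{162}\right) = \frac{14341}{81}$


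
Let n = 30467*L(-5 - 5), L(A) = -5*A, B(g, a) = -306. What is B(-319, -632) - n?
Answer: -1523656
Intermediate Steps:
n = 1523350 (n = 30467*(-5*(-5 - 5)) = 30467*(-5*(-10)) = 30467*50 = 1523350)
B(-319, -632) - n = -306 - 1*1523350 = -306 - 1523350 = -1523656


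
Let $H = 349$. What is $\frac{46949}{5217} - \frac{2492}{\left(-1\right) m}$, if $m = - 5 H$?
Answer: $\frac{68925241}{9103665} \approx 7.5712$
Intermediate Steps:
$m = -1745$ ($m = \left(-5\right) 349 = -1745$)
$\frac{46949}{5217} - \frac{2492}{\left(-1\right) m} = \frac{46949}{5217} - \frac{2492}{\left(-1\right) \left(-1745\right)} = 46949 \cdot \frac{1}{5217} - \frac{2492}{1745} = \frac{46949}{5217} - \frac{2492}{1745} = \frac{68925241}{9103665}$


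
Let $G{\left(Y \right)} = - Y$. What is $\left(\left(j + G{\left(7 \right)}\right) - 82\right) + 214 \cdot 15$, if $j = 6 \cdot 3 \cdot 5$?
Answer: $3211$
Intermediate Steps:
$j = 90$ ($j = 18 \cdot 5 = 90$)
$\left(\left(j + G{\left(7 \right)}\right) - 82\right) + 214 \cdot 15 = \left(\left(90 - 7\right) - 82\right) + 214 \cdot 15 = \left(\left(90 - 7\right) - 82\right) + 3210 = \left(83 - 82\right) + 3210 = 1 + 3210 = 3211$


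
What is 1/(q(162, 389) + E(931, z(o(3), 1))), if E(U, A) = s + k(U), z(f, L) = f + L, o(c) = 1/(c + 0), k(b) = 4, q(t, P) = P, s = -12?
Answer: 1/381 ≈ 0.0026247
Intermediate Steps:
o(c) = 1/c
z(f, L) = L + f
E(U, A) = -8 (E(U, A) = -12 + 4 = -8)
1/(q(162, 389) + E(931, z(o(3), 1))) = 1/(389 - 8) = 1/381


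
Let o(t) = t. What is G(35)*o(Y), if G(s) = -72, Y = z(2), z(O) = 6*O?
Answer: -864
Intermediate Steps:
Y = 12 (Y = 6*2 = 12)
G(35)*o(Y) = -72*12 = -864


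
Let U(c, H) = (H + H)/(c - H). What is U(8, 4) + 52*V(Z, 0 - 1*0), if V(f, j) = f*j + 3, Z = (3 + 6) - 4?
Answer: 158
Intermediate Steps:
Z = 5 (Z = 9 - 4 = 5)
V(f, j) = 3 + f*j
U(c, H) = 2*H/(c - H) (U(c, H) = (2*H)/(c - H) = 2*H/(c - H))
U(8, 4) + 52*V(Z, 0 - 1*0) = 2*4/(8 - 1*4) + 52*(3 + 5*(0 - 1*0)) = 2*4/(8 - 4) + 52*(3 + 5*(0 + 0)) = 2*4/4 + 52*(3 + 5*0) = 2*4*(1/4) + 52*(3 + 0) = 2 + 52*3 = 2 + 156 = 158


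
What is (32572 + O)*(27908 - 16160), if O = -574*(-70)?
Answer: 854690496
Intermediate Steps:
O = 40180
(32572 + O)*(27908 - 16160) = (32572 + 40180)*(27908 - 16160) = 72752*11748 = 854690496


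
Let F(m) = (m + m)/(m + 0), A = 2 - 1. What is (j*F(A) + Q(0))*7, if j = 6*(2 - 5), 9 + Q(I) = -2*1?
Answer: -329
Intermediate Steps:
A = 1
F(m) = 2 (F(m) = (2*m)/m = 2)
Q(I) = -11 (Q(I) = -9 - 2*1 = -9 - 2 = -11)
j = -18 (j = 6*(-3) = -18)
(j*F(A) + Q(0))*7 = (-18*2 - 11)*7 = (-36 - 11)*7 = -47*7 = -329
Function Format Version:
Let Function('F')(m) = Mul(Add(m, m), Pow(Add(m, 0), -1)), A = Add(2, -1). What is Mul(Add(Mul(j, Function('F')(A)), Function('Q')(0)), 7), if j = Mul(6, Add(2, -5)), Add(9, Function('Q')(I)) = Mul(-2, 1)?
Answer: -329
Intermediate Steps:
A = 1
Function('F')(m) = 2 (Function('F')(m) = Mul(Mul(2, m), Pow(m, -1)) = 2)
Function('Q')(I) = -11 (Function('Q')(I) = Add(-9, Mul(-2, 1)) = Add(-9, -2) = -11)
j = -18 (j = Mul(6, -3) = -18)
Mul(Add(Mul(j, Function('F')(A)), Function('Q')(0)), 7) = Mul(Add(Mul(-18, 2), -11), 7) = Mul(Add(-36, -11), 7) = Mul(-47, 7) = -329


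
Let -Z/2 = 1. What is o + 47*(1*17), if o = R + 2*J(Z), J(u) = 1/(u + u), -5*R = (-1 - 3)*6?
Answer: 8033/10 ≈ 803.30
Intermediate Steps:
Z = -2 (Z = -2*1 = -2)
R = 24/5 (R = -(-1 - 3)*6/5 = -(-4)*6/5 = -⅕*(-24) = 24/5 ≈ 4.8000)
J(u) = 1/(2*u)
o = 43/10 (o = 24/5 + 2*((½)/(-2)) = 24/5 + 2*((½)*(-½)) = 24/5 + 2*(-¼) = 24/5 - ½ = 43/10 ≈ 4.3000)
o + 47*(1*17) = 43/10 + 47*(1*17) = 43/10 + 47*17 = 43/10 + 799 = 8033/10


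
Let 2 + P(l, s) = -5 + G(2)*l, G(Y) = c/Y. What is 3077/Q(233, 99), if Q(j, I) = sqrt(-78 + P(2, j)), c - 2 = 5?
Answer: -3077*I*sqrt(78)/78 ≈ -348.4*I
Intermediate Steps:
c = 7 (c = 2 + 5 = 7)
G(Y) = 7/Y
P(l, s) = -7 + 7*l/2 (P(l, s) = -2 + (-5 + (7/2)*l) = -2 + (-5 + (7*(1/2))*l) = -2 + (-5 + 7*l/2) = -7 + 7*l/2)
Q(j, I) = I*sqrt(78) (Q(j, I) = sqrt(-78 + (-7 + (7/2)*2)) = sqrt(-78 + (-7 + 7)) = sqrt(-78 + 0) = sqrt(-78) = I*sqrt(78))
3077/Q(233, 99) = 3077/((I*sqrt(78))) = 3077*(-I*sqrt(78)/78) = -3077*I*sqrt(78)/78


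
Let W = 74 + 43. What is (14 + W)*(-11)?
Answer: -1441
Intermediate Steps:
W = 117
(14 + W)*(-11) = (14 + 117)*(-11) = 131*(-11) = -1441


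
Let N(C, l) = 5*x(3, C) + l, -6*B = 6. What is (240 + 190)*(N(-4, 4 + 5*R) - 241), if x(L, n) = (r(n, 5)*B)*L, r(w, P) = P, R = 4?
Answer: -125560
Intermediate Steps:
B = -1 (B = -⅙*6 = -1)
x(L, n) = -5*L (x(L, n) = (5*(-1))*L = -5*L)
N(C, l) = -75 + l (N(C, l) = 5*(-5*3) + l = 5*(-15) + l = -75 + l)
(240 + 190)*(N(-4, 4 + 5*R) - 241) = (240 + 190)*((-75 + (4 + 5*4)) - 241) = 430*((-75 + (4 + 20)) - 241) = 430*((-75 + 24) - 241) = 430*(-51 - 241) = 430*(-292) = -125560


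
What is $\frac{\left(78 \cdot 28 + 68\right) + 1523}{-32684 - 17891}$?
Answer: $- \frac{151}{2023} \approx -0.074642$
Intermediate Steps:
$\frac{\left(78 \cdot 28 + 68\right) + 1523}{-32684 - 17891} = \frac{\left(2184 + 68\right) + 1523}{-32684 - 17891} = \frac{2252 + 1523}{-50575} = 3775 \left(- \frac{1}{50575}\right) = - \frac{151}{2023}$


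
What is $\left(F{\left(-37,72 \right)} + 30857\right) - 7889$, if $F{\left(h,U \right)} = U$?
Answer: $23040$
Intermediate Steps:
$\left(F{\left(-37,72 \right)} + 30857\right) - 7889 = \left(72 + 30857\right) - 7889 = 30929 + \left(-14118 + 6229\right) = 30929 - 7889 = 23040$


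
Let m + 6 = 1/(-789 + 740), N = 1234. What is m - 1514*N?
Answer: -91545819/49 ≈ -1.8683e+6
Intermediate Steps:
m = -295/49 (m = -6 + 1/(-789 + 740) = -6 + 1/(-49) = -6 - 1/49 = -295/49 ≈ -6.0204)
m - 1514*N = -295/49 - 1514*1234 = -295/49 - 1868276 = -91545819/49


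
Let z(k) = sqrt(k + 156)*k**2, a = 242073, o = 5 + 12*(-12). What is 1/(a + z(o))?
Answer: 242073/52253219632 - 19321*sqrt(17)/52253219632 ≈ 3.1081e-6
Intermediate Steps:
o = -139 (o = 5 - 144 = -139)
z(k) = k**2*sqrt(156 + k) (z(k) = sqrt(156 + k)*k**2 = k**2*sqrt(156 + k))
1/(a + z(o)) = 1/(242073 + (-139)**2*sqrt(156 - 139)) = 1/(242073 + 19321*sqrt(17))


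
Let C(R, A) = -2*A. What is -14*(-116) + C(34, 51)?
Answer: 1522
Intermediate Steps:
-14*(-116) + C(34, 51) = -14*(-116) - 2*51 = 1624 - 102 = 1522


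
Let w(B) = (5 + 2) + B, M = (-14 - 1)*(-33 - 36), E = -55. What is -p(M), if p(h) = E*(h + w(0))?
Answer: 57310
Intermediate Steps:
M = 1035 (M = -15*(-69) = 1035)
w(B) = 7 + B
p(h) = -385 - 55*h (p(h) = -55*(h + (7 + 0)) = -55*(h + 7) = -55*(7 + h) = -385 - 55*h)
-p(M) = -(-385 - 55*1035) = -(-385 - 56925) = -1*(-57310) = 57310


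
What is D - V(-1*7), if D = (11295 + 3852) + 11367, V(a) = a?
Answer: 26521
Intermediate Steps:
D = 26514 (D = 15147 + 11367 = 26514)
D - V(-1*7) = 26514 - (-1)*7 = 26514 - 1*(-7) = 26514 + 7 = 26521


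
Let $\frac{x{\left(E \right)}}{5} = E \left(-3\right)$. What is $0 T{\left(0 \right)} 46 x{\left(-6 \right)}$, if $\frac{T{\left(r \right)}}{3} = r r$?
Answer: $0$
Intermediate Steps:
$T{\left(r \right)} = 3 r^{2}$ ($T{\left(r \right)} = 3 r r = 3 r^{2}$)
$x{\left(E \right)} = - 15 E$ ($x{\left(E \right)} = 5 E \left(-3\right) = 5 \left(- 3 E\right) = - 15 E$)
$0 T{\left(0 \right)} 46 x{\left(-6 \right)} = 0 \cdot 3 \cdot 0^{2} \cdot 46 \left(\left(-15\right) \left(-6\right)\right) = 0 \cdot 3 \cdot 0 \cdot 46 \cdot 90 = 0 \cdot 0 \cdot 46 \cdot 90 = 0 \cdot 46 \cdot 90 = 0 \cdot 90 = 0$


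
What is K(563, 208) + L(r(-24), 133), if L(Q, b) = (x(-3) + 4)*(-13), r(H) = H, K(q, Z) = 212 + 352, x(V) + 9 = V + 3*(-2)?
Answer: 746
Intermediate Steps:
x(V) = -15 + V (x(V) = -9 + (V + 3*(-2)) = -9 + (V - 6) = -9 + (-6 + V) = -15 + V)
K(q, Z) = 564
L(Q, b) = 182 (L(Q, b) = ((-15 - 3) + 4)*(-13) = (-18 + 4)*(-13) = -14*(-13) = 182)
K(563, 208) + L(r(-24), 133) = 564 + 182 = 746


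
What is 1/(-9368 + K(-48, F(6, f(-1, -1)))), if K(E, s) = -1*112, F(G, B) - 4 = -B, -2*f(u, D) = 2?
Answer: -1/9480 ≈ -0.00010549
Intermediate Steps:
f(u, D) = -1 (f(u, D) = -½*2 = -1)
F(G, B) = 4 - B
K(E, s) = -112
1/(-9368 + K(-48, F(6, f(-1, -1)))) = 1/(-9368 - 112) = 1/(-9480) = -1/9480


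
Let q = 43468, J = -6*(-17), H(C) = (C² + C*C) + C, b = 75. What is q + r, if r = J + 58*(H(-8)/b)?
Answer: 218314/5 ≈ 43663.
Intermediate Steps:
H(C) = C + 2*C² (H(C) = (C² + C²) + C = 2*C² + C = C + 2*C²)
J = 102
r = 974/5 (r = 102 + 58*(-8*(1 + 2*(-8))/75) = 102 + 58*(-8*(1 - 16)*(1/75)) = 102 + 58*(-8*(-15)*(1/75)) = 102 + 58*(120*(1/75)) = 102 + 58*(8/5) = 102 + 464/5 = 974/5 ≈ 194.80)
q + r = 43468 + 974/5 = 218314/5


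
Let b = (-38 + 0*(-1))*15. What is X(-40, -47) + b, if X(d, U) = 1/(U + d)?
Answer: -49591/87 ≈ -570.01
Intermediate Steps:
b = -570 (b = (-38 + 0)*15 = -38*15 = -570)
X(-40, -47) + b = 1/(-47 - 40) - 570 = 1/(-87) - 570 = -1/87 - 570 = -49591/87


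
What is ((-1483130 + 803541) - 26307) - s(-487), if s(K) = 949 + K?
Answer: -706358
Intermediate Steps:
((-1483130 + 803541) - 26307) - s(-487) = ((-1483130 + 803541) - 26307) - (949 - 487) = (-679589 - 26307) - 1*462 = -705896 - 462 = -706358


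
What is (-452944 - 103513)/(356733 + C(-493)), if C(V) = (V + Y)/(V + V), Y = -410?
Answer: -49878782/31976331 ≈ -1.5599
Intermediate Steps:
C(V) = (-410 + V)/(2*V) (C(V) = (V - 410)/(V + V) = (-410 + V)/((2*V)) = (-410 + V)*(1/(2*V)) = (-410 + V)/(2*V))
(-452944 - 103513)/(356733 + C(-493)) = (-452944 - 103513)/(356733 + (½)*(-410 - 493)/(-493)) = -556457/(356733 + (½)*(-1/493)*(-903)) = -556457/(356733 + 903/986) = -556457/351739641/986 = -556457*986/351739641 = -49878782/31976331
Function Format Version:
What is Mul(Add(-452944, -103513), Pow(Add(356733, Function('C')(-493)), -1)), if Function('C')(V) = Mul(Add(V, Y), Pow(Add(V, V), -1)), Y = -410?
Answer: Rational(-49878782, 31976331) ≈ -1.5599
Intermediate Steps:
Function('C')(V) = Mul(Rational(1, 2), Pow(V, -1), Add(-410, V)) (Function('C')(V) = Mul(Add(V, -410), Pow(Add(V, V), -1)) = Mul(Add(-410, V), Pow(Mul(2, V), -1)) = Mul(Add(-410, V), Mul(Rational(1, 2), Pow(V, -1))) = Mul(Rational(1, 2), Pow(V, -1), Add(-410, V)))
Mul(Add(-452944, -103513), Pow(Add(356733, Function('C')(-493)), -1)) = Mul(Add(-452944, -103513), Pow(Add(356733, Mul(Rational(1, 2), Pow(-493, -1), Add(-410, -493))), -1)) = Mul(-556457, Pow(Add(356733, Mul(Rational(1, 2), Rational(-1, 493), -903)), -1)) = Mul(-556457, Pow(Add(356733, Rational(903, 986)), -1)) = Mul(-556457, Pow(Rational(351739641, 986), -1)) = Mul(-556457, Rational(986, 351739641)) = Rational(-49878782, 31976331)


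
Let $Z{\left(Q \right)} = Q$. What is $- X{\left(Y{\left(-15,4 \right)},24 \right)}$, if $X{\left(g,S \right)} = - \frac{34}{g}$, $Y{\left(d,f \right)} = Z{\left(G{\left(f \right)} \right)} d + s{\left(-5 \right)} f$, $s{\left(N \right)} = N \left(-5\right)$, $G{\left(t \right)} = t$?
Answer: $\frac{17}{20} \approx 0.85$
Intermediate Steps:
$s{\left(N \right)} = - 5 N$
$Y{\left(d,f \right)} = 25 f + d f$ ($Y{\left(d,f \right)} = f d + \left(-5\right) \left(-5\right) f = d f + 25 f = 25 f + d f$)
$- X{\left(Y{\left(-15,4 \right)},24 \right)} = - \frac{-34}{4 \left(25 - 15\right)} = - \frac{-34}{4 \cdot 10} = - \frac{-34}{40} = \left(-1\right) \left(- \frac{17}{20}\right) = \frac{17}{20}$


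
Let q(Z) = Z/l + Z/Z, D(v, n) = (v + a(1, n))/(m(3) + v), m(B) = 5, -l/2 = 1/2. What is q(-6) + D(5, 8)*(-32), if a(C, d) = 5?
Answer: -25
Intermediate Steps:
l = -1 (l = -2/2 = -2*½ = -1)
D(v, n) = 1 (D(v, n) = (v + 5)/(5 + v) = (5 + v)/(5 + v) = 1)
q(Z) = 1 - Z (q(Z) = Z/(-1) + Z/Z = Z*(-1) + 1 = -Z + 1 = 1 - Z)
q(-6) + D(5, 8)*(-32) = (1 - 1*(-6)) + 1*(-32) = (1 + 6) - 32 = 7 - 32 = -25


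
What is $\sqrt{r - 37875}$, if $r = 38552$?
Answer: $\sqrt{677} \approx 26.019$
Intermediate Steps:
$\sqrt{r - 37875} = \sqrt{38552 - 37875} = \sqrt{677}$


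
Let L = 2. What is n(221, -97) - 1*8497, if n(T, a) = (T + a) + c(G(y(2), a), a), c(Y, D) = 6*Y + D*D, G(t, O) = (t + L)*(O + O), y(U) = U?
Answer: -3620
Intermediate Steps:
G(t, O) = 2*O*(2 + t) (G(t, O) = (t + 2)*(O + O) = (2 + t)*(2*O) = 2*O*(2 + t))
c(Y, D) = D² + 6*Y (c(Y, D) = 6*Y + D² = D² + 6*Y)
n(T, a) = T + a² + 49*a (n(T, a) = (T + a) + (a² + 6*(2*a*(2 + 2))) = (T + a) + (a² + 6*(2*a*4)) = (T + a) + (a² + 6*(8*a)) = (T + a) + (a² + 48*a) = T + a² + 49*a)
n(221, -97) - 1*8497 = (221 + (-97)² + 49*(-97)) - 1*8497 = (221 + 9409 - 4753) - 8497 = 4877 - 8497 = -3620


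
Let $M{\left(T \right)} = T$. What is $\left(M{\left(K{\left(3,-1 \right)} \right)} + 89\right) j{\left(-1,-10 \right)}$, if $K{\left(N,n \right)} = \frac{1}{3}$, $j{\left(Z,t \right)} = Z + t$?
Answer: $- \frac{2948}{3} \approx -982.67$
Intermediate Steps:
$K{\left(N,n \right)} = \frac{1}{3}$
$\left(M{\left(K{\left(3,-1 \right)} \right)} + 89\right) j{\left(-1,-10 \right)} = \left(\frac{1}{3} + 89\right) \left(-1 - 10\right) = \frac{268}{3} \left(-11\right) = - \frac{2948}{3}$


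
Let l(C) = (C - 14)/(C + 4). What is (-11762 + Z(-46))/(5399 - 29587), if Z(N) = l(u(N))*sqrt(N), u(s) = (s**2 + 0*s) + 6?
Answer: 5881/12094 - 527*I*sqrt(46)/12855922 ≈ 0.48627 - 0.00027803*I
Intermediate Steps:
u(s) = 6 + s**2 (u(s) = (s**2 + 0) + 6 = s**2 + 6 = 6 + s**2)
l(C) = (-14 + C)/(4 + C)
Z(N) = sqrt(N)*(-8 + N**2)/(10 + N**2) (Z(N) = ((-14 + (6 + N**2))/(4 + (6 + N**2)))*sqrt(N) = ((-8 + N**2)/(10 + N**2))*sqrt(N) = sqrt(N)*(-8 + N**2)/(10 + N**2))
(-11762 + Z(-46))/(5399 - 29587) = (-11762 + sqrt(-46)*(-8 + (-46)**2)/(10 + (-46)**2))/(5399 - 29587) = (-11762 + (I*sqrt(46))*(-8 + 2116)/(10 + 2116))/(-24188) = (-11762 + (I*sqrt(46))*2108/2126)*(-1/24188) = (-11762 + (I*sqrt(46))*(1/2126)*2108)*(-1/24188) = (-11762 + 1054*I*sqrt(46)/1063)*(-1/24188) = 5881/12094 - 527*I*sqrt(46)/12855922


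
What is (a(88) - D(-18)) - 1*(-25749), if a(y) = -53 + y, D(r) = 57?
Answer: 25727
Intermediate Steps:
(a(88) - D(-18)) - 1*(-25749) = ((-53 + 88) - 1*57) - 1*(-25749) = (35 - 57) + 25749 = -22 + 25749 = 25727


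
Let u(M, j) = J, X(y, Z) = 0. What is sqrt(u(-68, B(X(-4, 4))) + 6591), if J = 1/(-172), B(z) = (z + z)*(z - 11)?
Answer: sqrt(48746993)/86 ≈ 81.185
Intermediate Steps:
B(z) = 2*z*(-11 + z) (B(z) = (2*z)*(-11 + z) = 2*z*(-11 + z))
J = -1/172 ≈ -0.0058140
u(M, j) = -1/172
sqrt(u(-68, B(X(-4, 4))) + 6591) = sqrt(-1/172 + 6591) = sqrt(1133651/172) = sqrt(48746993)/86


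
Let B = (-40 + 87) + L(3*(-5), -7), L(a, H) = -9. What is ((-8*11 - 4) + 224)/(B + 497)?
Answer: 132/535 ≈ 0.24673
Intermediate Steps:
B = 38 (B = (-40 + 87) - 9 = 47 - 9 = 38)
((-8*11 - 4) + 224)/(B + 497) = ((-8*11 - 4) + 224)/(38 + 497) = ((-88 - 4) + 224)/535 = (-92 + 224)*(1/535) = 132*(1/535) = 132/535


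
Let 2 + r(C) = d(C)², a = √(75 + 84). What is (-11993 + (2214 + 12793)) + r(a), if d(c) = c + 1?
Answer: 3172 + 2*√159 ≈ 3197.2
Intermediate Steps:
a = √159 ≈ 12.610
d(c) = 1 + c
r(C) = -2 + (1 + C)²
(-11993 + (2214 + 12793)) + r(a) = (-11993 + (2214 + 12793)) + (-2 + (1 + √159)²) = (-11993 + 15007) + (-2 + (1 + √159)²) = 3014 + (-2 + (1 + √159)²) = 3012 + (1 + √159)²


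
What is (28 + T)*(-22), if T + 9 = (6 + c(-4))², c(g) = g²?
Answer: -11066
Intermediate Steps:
T = 475 (T = -9 + (6 + (-4)²)² = -9 + (6 + 16)² = -9 + 22² = -9 + 484 = 475)
(28 + T)*(-22) = (28 + 475)*(-22) = 503*(-22) = -11066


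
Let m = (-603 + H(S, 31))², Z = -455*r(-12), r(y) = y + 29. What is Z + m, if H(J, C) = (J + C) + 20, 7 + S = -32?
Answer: 341546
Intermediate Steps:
r(y) = 29 + y
S = -39 (S = -7 - 32 = -39)
H(J, C) = 20 + C + J (H(J, C) = (C + J) + 20 = 20 + C + J)
Z = -7735 (Z = -455*(29 - 12) = -455*17 = -7735)
m = 349281 (m = (-603 + (20 + 31 - 39))² = (-603 + 12)² = (-591)² = 349281)
Z + m = -7735 + 349281 = 341546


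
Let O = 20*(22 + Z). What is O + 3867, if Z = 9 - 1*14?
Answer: 4207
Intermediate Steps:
Z = -5 (Z = 9 - 14 = -5)
O = 340 (O = 20*(22 - 5) = 20*17 = 340)
O + 3867 = 340 + 3867 = 4207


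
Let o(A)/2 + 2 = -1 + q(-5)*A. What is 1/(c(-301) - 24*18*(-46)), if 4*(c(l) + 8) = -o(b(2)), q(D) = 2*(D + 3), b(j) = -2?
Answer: 2/39723 ≈ 5.0349e-5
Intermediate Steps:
q(D) = 6 + 2*D (q(D) = 2*(3 + D) = 6 + 2*D)
o(A) = -6 - 8*A (o(A) = -4 + 2*(-1 + (6 + 2*(-5))*A) = -4 + 2*(-1 + (6 - 10)*A) = -4 + 2*(-1 - 4*A) = -4 + (-2 - 8*A) = -6 - 8*A)
c(l) = -21/2 (c(l) = -8 + (-(-6 - 8*(-2)))/4 = -8 + (-(-6 + 16))/4 = -8 + (-1*10)/4 = -8 + (1/4)*(-10) = -8 - 5/2 = -21/2)
1/(c(-301) - 24*18*(-46)) = 1/(-21/2 - 24*18*(-46)) = 1/(-21/2 - 432*(-46)) = 1/(-21/2 + 19872) = 1/(39723/2) = 2/39723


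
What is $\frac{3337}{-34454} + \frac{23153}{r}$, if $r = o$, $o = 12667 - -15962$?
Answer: $\frac{702178489}{986383566} \approx 0.71187$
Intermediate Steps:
$o = 28629$ ($o = 12667 + 15962 = 28629$)
$r = 28629$
$\frac{3337}{-34454} + \frac{23153}{r} = \frac{3337}{-34454} + \frac{23153}{28629} = 3337 \left(- \frac{1}{34454}\right) + 23153 \cdot \frac{1}{28629} = - \frac{3337}{34454} + \frac{23153}{28629} = \frac{702178489}{986383566}$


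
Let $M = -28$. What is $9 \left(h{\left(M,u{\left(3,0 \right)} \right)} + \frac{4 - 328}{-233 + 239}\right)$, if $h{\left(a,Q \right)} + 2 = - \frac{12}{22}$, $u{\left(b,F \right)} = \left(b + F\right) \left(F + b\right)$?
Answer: $- \frac{5598}{11} \approx -508.91$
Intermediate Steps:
$u{\left(b,F \right)} = \left(F + b\right)^{2}$ ($u{\left(b,F \right)} = \left(F + b\right) \left(F + b\right) = \left(F + b\right)^{2}$)
$h{\left(a,Q \right)} = - \frac{28}{11}$ ($h{\left(a,Q \right)} = -2 - \frac{12}{22} = -2 - \frac{6}{11} = - \frac{28}{11}$)
$9 \left(h{\left(M,u{\left(3,0 \right)} \right)} + \frac{4 - 328}{-233 + 239}\right) = 9 \left(- \frac{28}{11} + \frac{4 - 328}{-233 + 239}\right) = 9 \left(- \frac{28}{11} - \frac{324}{6}\right) = 9 \left(- \frac{28}{11} - 54\right) = 9 \left(- \frac{622}{11}\right) = - \frac{5598}{11}$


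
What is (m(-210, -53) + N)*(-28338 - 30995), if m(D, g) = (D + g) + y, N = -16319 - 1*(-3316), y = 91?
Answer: 781712275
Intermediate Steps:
N = -13003 (N = -16319 + 3316 = -13003)
m(D, g) = 91 + D + g (m(D, g) = (D + g) + 91 = 91 + D + g)
(m(-210, -53) + N)*(-28338 - 30995) = ((91 - 210 - 53) - 13003)*(-28338 - 30995) = (-172 - 13003)*(-59333) = -13175*(-59333) = 781712275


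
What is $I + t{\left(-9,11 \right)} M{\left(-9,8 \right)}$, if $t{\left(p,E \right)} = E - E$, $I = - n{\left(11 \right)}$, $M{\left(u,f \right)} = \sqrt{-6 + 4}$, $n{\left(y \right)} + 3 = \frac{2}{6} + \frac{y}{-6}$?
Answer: $\frac{9}{2} \approx 4.5$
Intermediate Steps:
$n{\left(y \right)} = - \frac{8}{3} - \frac{y}{6}$ ($n{\left(y \right)} = -3 + \left(\frac{2}{6} + \frac{y}{-6}\right) = -3 + \left(2 \cdot \frac{1}{6} + y \left(- \frac{1}{6}\right)\right) = -3 - \left(- \frac{1}{3} + \frac{y}{6}\right) = - \frac{8}{3} - \frac{y}{6}$)
$M{\left(u,f \right)} = i \sqrt{2}$ ($M{\left(u,f \right)} = \sqrt{-2} = i \sqrt{2}$)
$I = \frac{9}{2}$ ($I = - (- \frac{8}{3} - \frac{11}{6}) = \left(-1\right) \left(- \frac{9}{2}\right) = \frac{9}{2} \approx 4.5$)
$t{\left(p,E \right)} = 0$
$I + t{\left(-9,11 \right)} M{\left(-9,8 \right)} = \frac{9}{2} + 0 i \sqrt{2} = \frac{9}{2} + 0 = \frac{9}{2}$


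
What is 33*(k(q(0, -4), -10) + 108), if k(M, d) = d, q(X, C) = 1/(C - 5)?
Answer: 3234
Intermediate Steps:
q(X, C) = 1/(-5 + C)
33*(k(q(0, -4), -10) + 108) = 33*(-10 + 108) = 33*98 = 3234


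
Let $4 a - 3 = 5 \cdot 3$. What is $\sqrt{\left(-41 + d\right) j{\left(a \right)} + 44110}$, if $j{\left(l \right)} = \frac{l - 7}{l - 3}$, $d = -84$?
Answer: $\frac{\sqrt{398865}}{3} \approx 210.52$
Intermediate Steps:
$a = \frac{9}{2}$ ($a = \frac{3}{4} + \frac{5 \cdot 3}{4} = \frac{3}{4} + \frac{1}{4} \cdot 15 = \frac{3}{4} + \frac{15}{4} = \frac{9}{2} \approx 4.5$)
$j{\left(l \right)} = \frac{-7 + l}{-3 + l}$
$\sqrt{\left(-41 + d\right) j{\left(a \right)} + 44110} = \sqrt{\left(-41 - 84\right) \frac{-7 + \frac{9}{2}}{-3 + \frac{9}{2}} + 44110} = \sqrt{- 125 \frac{1}{\frac{3}{2}} \left(- \frac{5}{2}\right) + 44110} = \sqrt{- 125 \cdot \frac{2}{3} \left(- \frac{5}{2}\right) + 44110} = \sqrt{\left(-125\right) \left(- \frac{5}{3}\right) + 44110} = \sqrt{\frac{625}{3} + 44110} = \sqrt{\frac{132955}{3}} = \frac{\sqrt{398865}}{3}$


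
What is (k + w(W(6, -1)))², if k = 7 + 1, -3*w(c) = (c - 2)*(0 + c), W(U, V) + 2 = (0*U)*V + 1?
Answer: 49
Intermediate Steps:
W(U, V) = -1 (W(U, V) = -2 + ((0*U)*V + 1) = -2 + (0*V + 1) = -2 + (0 + 1) = -2 + 1 = -1)
w(c) = -c*(-2 + c)/3 (w(c) = -(c - 2)*(0 + c)/3 = -(-2 + c)*c/3 = -c*(-2 + c)/3)
k = 8
(k + w(W(6, -1)))² = (8 + (⅓)*(-1)*(2 - 1*(-1)))² = (8 + (⅓)*(-1)*(2 + 1))² = (8 + (⅓)*(-1)*3)² = (8 - 1)² = 7² = 49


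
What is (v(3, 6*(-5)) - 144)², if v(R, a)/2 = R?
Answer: 19044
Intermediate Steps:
v(R, a) = 2*R
(v(3, 6*(-5)) - 144)² = (2*3 - 144)² = (6 - 144)² = (-138)² = 19044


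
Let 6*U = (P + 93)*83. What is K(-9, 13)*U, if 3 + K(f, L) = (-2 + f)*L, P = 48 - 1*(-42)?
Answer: -369599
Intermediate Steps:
P = 90 (P = 48 + 42 = 90)
U = 5063/2 (U = ((90 + 93)*83)/6 = (183*83)/6 = (⅙)*15189 = 5063/2 ≈ 2531.5)
K(f, L) = -3 + L*(-2 + f) (K(f, L) = -3 + (-2 + f)*L = -3 + L*(-2 + f))
K(-9, 13)*U = (-3 - 2*13 + 13*(-9))*(5063/2) = (-3 - 26 - 117)*(5063/2) = -146*5063/2 = -369599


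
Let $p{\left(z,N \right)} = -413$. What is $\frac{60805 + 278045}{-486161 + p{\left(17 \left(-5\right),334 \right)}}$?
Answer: $- \frac{169425}{243287} \approx -0.6964$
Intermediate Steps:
$\frac{60805 + 278045}{-486161 + p{\left(17 \left(-5\right),334 \right)}} = \frac{60805 + 278045}{-486161 - 413} = \frac{338850}{-486574} = 338850 \left(- \frac{1}{486574}\right) = - \frac{169425}{243287}$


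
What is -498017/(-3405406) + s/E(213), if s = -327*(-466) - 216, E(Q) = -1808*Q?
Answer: -27199889219/109286289352 ≈ -0.24889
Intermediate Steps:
s = 152166 (s = 152382 - 216 = 152166)
-498017/(-3405406) + s/E(213) = -498017/(-3405406) + 152166/((-1808*213)) = -498017*(-1/3405406) + 152166/(-385104) = 498017/3405406 + 152166*(-1/385104) = 498017/3405406 - 25361/64184 = -27199889219/109286289352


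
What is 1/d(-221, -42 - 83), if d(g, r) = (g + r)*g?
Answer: 1/76466 ≈ 1.3078e-5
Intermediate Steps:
d(g, r) = g*(g + r)
1/d(-221, -42 - 83) = 1/(-221*(-221 + (-42 - 83))) = 1/(-221*(-221 - 125)) = 1/(-221*(-346)) = 1/76466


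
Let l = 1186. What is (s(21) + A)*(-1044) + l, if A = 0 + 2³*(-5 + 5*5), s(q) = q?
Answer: -187778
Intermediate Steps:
A = 160 (A = 0 + 8*(-5 + 25) = 0 + 8*20 = 0 + 160 = 160)
(s(21) + A)*(-1044) + l = (21 + 160)*(-1044) + 1186 = 181*(-1044) + 1186 = -188964 + 1186 = -187778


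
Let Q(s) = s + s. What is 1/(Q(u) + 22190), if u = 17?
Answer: 1/22224 ≈ 4.4996e-5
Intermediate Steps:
Q(s) = 2*s
1/(Q(u) + 22190) = 1/(2*17 + 22190) = 1/(34 + 22190) = 1/22224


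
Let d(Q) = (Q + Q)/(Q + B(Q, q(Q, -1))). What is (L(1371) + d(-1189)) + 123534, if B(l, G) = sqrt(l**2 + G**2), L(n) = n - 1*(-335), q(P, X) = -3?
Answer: -1700282/9 - 2378*sqrt(1413730)/9 ≈ -5.0308e+5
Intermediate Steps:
L(n) = 335 + n (L(n) = n + 335 = 335 + n)
B(l, G) = sqrt(G**2 + l**2)
d(Q) = 2*Q/(Q + sqrt(9 + Q**2)) (d(Q) = (Q + Q)/(Q + sqrt((-3)**2 + Q**2)) = (2*Q)/(Q + sqrt(9 + Q**2)) = 2*Q/(Q + sqrt(9 + Q**2)))
(L(1371) + d(-1189)) + 123534 = ((335 + 1371) + 2*(-1189)/(-1189 + sqrt(9 + (-1189)**2))) + 123534 = (1706 + 2*(-1189)/(-1189 + sqrt(9 + 1413721))) + 123534 = (1706 + 2*(-1189)/(-1189 + sqrt(1413730))) + 123534 = (1706 - 2378/(-1189 + sqrt(1413730))) + 123534 = 125240 - 2378/(-1189 + sqrt(1413730))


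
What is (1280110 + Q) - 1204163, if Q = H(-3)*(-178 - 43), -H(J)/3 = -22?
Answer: 61361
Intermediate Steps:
H(J) = 66 (H(J) = -3*(-22) = 66)
Q = -14586 (Q = 66*(-178 - 43) = 66*(-221) = -14586)
(1280110 + Q) - 1204163 = (1280110 - 14586) - 1204163 = 1265524 - 1204163 = 61361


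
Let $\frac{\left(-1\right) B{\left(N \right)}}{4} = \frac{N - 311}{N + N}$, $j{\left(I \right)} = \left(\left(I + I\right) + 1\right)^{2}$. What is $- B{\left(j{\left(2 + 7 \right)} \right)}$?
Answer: $\frac{100}{361} \approx 0.27701$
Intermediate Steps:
$j{\left(I \right)} = \left(1 + 2 I\right)^{2}$ ($j{\left(I \right)} = \left(2 I + 1\right)^{2} = \left(1 + 2 I\right)^{2}$)
$B{\left(N \right)} = - \frac{2 \left(-311 + N\right)}{N}$ ($B{\left(N \right)} = - 4 \frac{N - 311}{N + N} = - 4 \frac{-311 + N}{2 N} = - \frac{2 \left(-311 + N\right)}{N}$)
$- B{\left(j{\left(2 + 7 \right)} \right)} = - (-2 + \frac{622}{\left(1 + 2 \left(2 + 7\right)\right)^{2}}) = - (-2 + \frac{622}{\left(1 + 2 \cdot 9\right)^{2}}) = - (-2 + \frac{622}{\left(1 + 18\right)^{2}}) = - (-2 + \frac{622}{19^{2}}) = - (-2 + \frac{622}{361}) = \left(-1\right) \left(- \frac{100}{361}\right) = \frac{100}{361}$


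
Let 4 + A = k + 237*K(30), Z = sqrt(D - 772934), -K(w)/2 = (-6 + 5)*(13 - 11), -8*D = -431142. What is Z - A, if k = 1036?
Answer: -1980 + I*sqrt(2876165)/2 ≈ -1980.0 + 847.96*I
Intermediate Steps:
D = 215571/4 (D = -1/8*(-431142) = 215571/4 ≈ 53893.)
K(w) = 4 (K(w) = -2*(-6 + 5)*(13 - 11) = -(-2)*2 = -2*(-2) = 4)
Z = I*sqrt(2876165)/2 (Z = sqrt(215571/4 - 772934) = sqrt(-2876165/4) = I*sqrt(2876165)/2 ≈ 847.96*I)
A = 1980 (A = -4 + (1036 + 237*4) = -4 + (1036 + 948) = -4 + 1984 = 1980)
Z - A = I*sqrt(2876165)/2 - 1*1980 = I*sqrt(2876165)/2 - 1980 = -1980 + I*sqrt(2876165)/2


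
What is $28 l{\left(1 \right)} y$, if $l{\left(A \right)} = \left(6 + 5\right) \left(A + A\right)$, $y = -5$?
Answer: $-3080$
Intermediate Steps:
$l{\left(A \right)} = 22 A$ ($l{\left(A \right)} = 11 \cdot 2 A = 22 A$)
$28 l{\left(1 \right)} y = 28 \cdot 22 \cdot 1 \left(-5\right) = 28 \cdot 22 \left(-5\right) = 616 \left(-5\right) = -3080$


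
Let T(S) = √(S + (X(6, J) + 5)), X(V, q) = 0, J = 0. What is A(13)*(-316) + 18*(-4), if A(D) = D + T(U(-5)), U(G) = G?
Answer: -4180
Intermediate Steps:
T(S) = √(5 + S) (T(S) = √(S + (0 + 5)) = √(S + 5) = √(5 + S))
A(D) = D (A(D) = D + √(5 - 5) = D + √0 = D + 0 = D)
A(13)*(-316) + 18*(-4) = 13*(-316) + 18*(-4) = -4108 - 72 = -4180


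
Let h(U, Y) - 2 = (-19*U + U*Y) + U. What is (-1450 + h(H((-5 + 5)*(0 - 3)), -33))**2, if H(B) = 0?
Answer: 2096704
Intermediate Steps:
h(U, Y) = 2 - 18*U + U*Y (h(U, Y) = 2 + ((-19*U + U*Y) + U) = 2 + (-18*U + U*Y) = 2 - 18*U + U*Y)
(-1450 + h(H((-5 + 5)*(0 - 3)), -33))**2 = (-1450 + (2 - 18*0 + 0*(-33)))**2 = (-1450 + (2 + 0 + 0))**2 = (-1450 + 2)**2 = (-1448)**2 = 2096704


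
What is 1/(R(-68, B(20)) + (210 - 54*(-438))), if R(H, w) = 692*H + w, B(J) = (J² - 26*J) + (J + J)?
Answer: -1/23274 ≈ -4.2966e-5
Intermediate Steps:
B(J) = J² - 24*J (B(J) = (J² - 26*J) + 2*J = J² - 24*J)
R(H, w) = w + 692*H
1/(R(-68, B(20)) + (210 - 54*(-438))) = 1/((20*(-24 + 20) + 692*(-68)) + (210 - 54*(-438))) = 1/((20*(-4) - 47056) + (210 + 23652)) = 1/((-80 - 47056) + 23862) = 1/(-47136 + 23862) = 1/(-23274) = -1/23274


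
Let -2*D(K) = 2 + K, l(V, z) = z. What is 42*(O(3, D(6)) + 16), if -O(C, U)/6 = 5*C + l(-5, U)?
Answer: -2100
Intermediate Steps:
D(K) = -1 - K/2 (D(K) = -(2 + K)/2 = -1 - K/2)
O(C, U) = -30*C - 6*U (O(C, U) = -6*(5*C + U) = -6*(U + 5*C) = -30*C - 6*U)
42*(O(3, D(6)) + 16) = 42*((-30*3 - 6*(-1 - ½*6)) + 16) = 42*((-90 - 6*(-1 - 3)) + 16) = 42*((-90 - 6*(-4)) + 16) = 42*((-90 + 24) + 16) = 42*(-66 + 16) = 42*(-50) = -2100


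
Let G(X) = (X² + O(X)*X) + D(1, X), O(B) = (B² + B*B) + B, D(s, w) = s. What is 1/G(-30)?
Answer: -1/52199 ≈ -1.9157e-5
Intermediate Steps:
O(B) = B + 2*B² (O(B) = (B² + B²) + B = 2*B² + B = B + 2*B²)
G(X) = 1 + X² + X²*(1 + 2*X) (G(X) = (X² + (X*(1 + 2*X))*X) + 1 = (X² + X²*(1 + 2*X)) + 1 = 1 + X² + X²*(1 + 2*X))
1/G(-30) = 1/(1 + 2*(-30)² + 2*(-30)³) = 1/(1 + 2*900 + 2*(-27000)) = 1/(1 + 1800 - 54000) = 1/(-52199) = -1/52199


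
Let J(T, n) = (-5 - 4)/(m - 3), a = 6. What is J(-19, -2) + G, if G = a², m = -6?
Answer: 37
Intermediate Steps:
J(T, n) = 1 (J(T, n) = (-5 - 4)/(-6 - 3) = -9/(-9) = -9*(-⅑) = 1)
G = 36 (G = 6² = 36)
J(-19, -2) + G = 1 + 36 = 37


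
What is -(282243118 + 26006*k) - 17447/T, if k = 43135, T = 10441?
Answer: -14659288557695/10441 ≈ -1.4040e+9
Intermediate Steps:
-(282243118 + 26006*k) - 17447/T = -26006/(1/(43135 + 10853)) - 17447/10441 = -26006/(1/53988) - 17447*1/10441 = -26006/1/53988 - 17447/10441 = -26006*53988 - 17447/10441 = -1404011928 - 17447/10441 = -14659288557695/10441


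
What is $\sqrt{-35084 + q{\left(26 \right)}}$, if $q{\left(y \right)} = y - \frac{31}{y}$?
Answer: $\frac{i \sqrt{23700014}}{26} \approx 187.24 i$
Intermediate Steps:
$\sqrt{-35084 + q{\left(26 \right)}} = \sqrt{-35084 + \left(26 - \frac{31}{26}\right)} = \sqrt{-35084 + \frac{645}{26}} = \sqrt{- \frac{911539}{26}} = \frac{i \sqrt{23700014}}{26}$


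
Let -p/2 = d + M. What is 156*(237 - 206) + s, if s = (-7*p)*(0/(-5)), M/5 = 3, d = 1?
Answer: 4836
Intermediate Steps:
M = 15 (M = 5*3 = 15)
p = -32 (p = -2*(1 + 15) = -2*16 = -32)
s = 0 (s = (-7*(-32))*(0/(-5)) = 224*(0*(-1/5)) = 224*0 = 0)
156*(237 - 206) + s = 156*(237 - 206) + 0 = 156*31 + 0 = 4836 + 0 = 4836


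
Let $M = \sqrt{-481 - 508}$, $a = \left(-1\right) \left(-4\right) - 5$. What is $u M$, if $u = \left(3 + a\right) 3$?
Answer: $6 i \sqrt{989} \approx 188.69 i$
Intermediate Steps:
$a = -1$ ($a = 4 - 5 = -1$)
$M = i \sqrt{989}$ ($M = \sqrt{-989} = i \sqrt{989} \approx 31.448 i$)
$u = 6$ ($u = \left(3 - 1\right) 3 = 2 \cdot 3 = 6$)
$u M = 6 i \sqrt{989}$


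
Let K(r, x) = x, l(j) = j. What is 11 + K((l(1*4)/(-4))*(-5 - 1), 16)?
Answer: 27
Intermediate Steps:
11 + K((l(1*4)/(-4))*(-5 - 1), 16) = 11 + 16 = 27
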